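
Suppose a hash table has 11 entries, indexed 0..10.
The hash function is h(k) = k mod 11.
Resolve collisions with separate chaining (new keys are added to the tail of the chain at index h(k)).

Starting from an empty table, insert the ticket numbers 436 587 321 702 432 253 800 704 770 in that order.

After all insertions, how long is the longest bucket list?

Insert 436: h=7, bucket 7 empty → new chain.
Insert 587: h=4, bucket 4 empty → new chain.
Insert 321: h=2, bucket 2 empty → new chain.
Insert 702: h=9, bucket 9 empty → new chain.
Insert 432: h=3, bucket 3 empty → new chain.
Insert 253: h=0, bucket 0 empty → new chain.
Insert 800: h=8, bucket 8 empty → new chain.
Insert 704: h=0, bucket 0 nonempty → append to chain.
Insert 770: h=0, bucket 0 nonempty → append to chain.
Final buckets:
0: 253 -> 704 -> 770
1: .
2: 321
3: 432
4: 587
5: .
6: .
7: 436
8: 800
9: 702
10: .

3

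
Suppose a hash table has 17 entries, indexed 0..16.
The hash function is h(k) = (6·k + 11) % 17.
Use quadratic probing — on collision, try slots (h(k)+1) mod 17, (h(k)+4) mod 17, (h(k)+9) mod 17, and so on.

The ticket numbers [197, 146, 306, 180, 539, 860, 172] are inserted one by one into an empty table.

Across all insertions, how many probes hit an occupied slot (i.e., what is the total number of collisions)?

Insert 197: h=3, slot 3 empty -> index 3.
Insert 146: h=3, slot 3 occupied -> index 4.
Insert 306: h=11, slot 11 empty -> index 11.
Insert 180: h=3, slots 3,4 occupied -> index 7.
Insert 539: h=15, slot 15 empty -> index 15.
Insert 860: h=3, slots 3,4,7 occupied -> index 12.
Insert 172: h=6, slot 6 empty -> index 6.
Table: [—, —, —, 197, 146, —, 172, 180, —, —, —, 306, 860, —, —, 539, —]

6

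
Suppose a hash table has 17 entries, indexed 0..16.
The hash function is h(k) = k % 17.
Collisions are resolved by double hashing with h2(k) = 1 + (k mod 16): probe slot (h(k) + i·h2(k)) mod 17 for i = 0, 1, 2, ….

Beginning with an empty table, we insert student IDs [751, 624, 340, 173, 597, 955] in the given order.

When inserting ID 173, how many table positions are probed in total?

Insert 751: h=3, slot 3 empty → index 3.
Insert 624: h=12, slot 12 empty → index 12.
Insert 340: h=0, slot 0 empty → index 0.
Insert 173: h=3, h2=14, slots 3,0 occupied → index 14.
Insert 597: h=2, slot 2 empty → index 2.
Insert 955: h=3, h2=12, slot 3 occupied → index 15.
Table: [340, ∅, 597, 751, ∅, ∅, ∅, ∅, ∅, ∅, ∅, ∅, 624, ∅, 173, 955, ∅]

3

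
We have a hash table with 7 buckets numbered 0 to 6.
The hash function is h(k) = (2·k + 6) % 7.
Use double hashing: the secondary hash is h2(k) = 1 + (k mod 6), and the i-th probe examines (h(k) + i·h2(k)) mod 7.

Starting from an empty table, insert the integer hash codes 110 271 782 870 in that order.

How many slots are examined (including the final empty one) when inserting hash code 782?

110: h=2 => slot 2
271: h=2, h2=2, probe 2,4 => slot 4
782: h=2, h2=3, probe 2,5 => slot 5
870: h=3 => slot 3
Table: [., ., 110, 870, 271, 782, .]

2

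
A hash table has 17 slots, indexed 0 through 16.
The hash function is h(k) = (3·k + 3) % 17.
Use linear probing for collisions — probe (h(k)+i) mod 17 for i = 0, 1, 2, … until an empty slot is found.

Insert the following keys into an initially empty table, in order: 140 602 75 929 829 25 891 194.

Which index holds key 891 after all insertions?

11

140: h=15 -> slot 15
602: h=7 -> slot 7
75: h=7, probe 7,8 -> slot 8
929: h=2 -> slot 2
829: h=8, probe 8,9 -> slot 9
25: h=10 -> slot 10
891: h=7, probe 7,8,9,10,11 -> slot 11
194: h=7, probe 7,8,9,10,11,12 -> slot 12
Table: [—, —, 929, —, —, —, —, 602, 75, 829, 25, 891, 194, —, —, 140, —]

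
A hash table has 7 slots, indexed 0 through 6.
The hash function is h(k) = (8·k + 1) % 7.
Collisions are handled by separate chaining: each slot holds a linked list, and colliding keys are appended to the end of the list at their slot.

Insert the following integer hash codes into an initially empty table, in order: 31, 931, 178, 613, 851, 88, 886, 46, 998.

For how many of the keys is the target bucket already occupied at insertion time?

31 -> bucket 4
931 -> bucket 1
178 -> bucket 4 (collision)
613 -> bucket 5
851 -> bucket 5 (collision)
88 -> bucket 5 (collision)
886 -> bucket 5 (collision)
46 -> bucket 5 (collision)
998 -> bucket 5 (collision)
Final buckets:
0: -
1: 931
2: -
3: -
4: 31 -> 178
5: 613 -> 851 -> 88 -> 886 -> 46 -> 998
6: -

6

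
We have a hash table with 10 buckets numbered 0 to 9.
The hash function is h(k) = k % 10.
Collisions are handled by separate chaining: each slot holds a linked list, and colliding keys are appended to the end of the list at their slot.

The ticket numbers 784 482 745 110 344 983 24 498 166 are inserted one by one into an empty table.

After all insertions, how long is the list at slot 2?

Insert 784: h=4, bucket 4 empty -> new chain.
Insert 482: h=2, bucket 2 empty -> new chain.
Insert 745: h=5, bucket 5 empty -> new chain.
Insert 110: h=0, bucket 0 empty -> new chain.
Insert 344: h=4, bucket 4 nonempty -> append to chain.
Insert 983: h=3, bucket 3 empty -> new chain.
Insert 24: h=4, bucket 4 nonempty -> append to chain.
Insert 498: h=8, bucket 8 empty -> new chain.
Insert 166: h=6, bucket 6 empty -> new chain.
Final buckets:
0: 110
1: -
2: 482
3: 983
4: 784 -> 344 -> 24
5: 745
6: 166
7: -
8: 498
9: -

1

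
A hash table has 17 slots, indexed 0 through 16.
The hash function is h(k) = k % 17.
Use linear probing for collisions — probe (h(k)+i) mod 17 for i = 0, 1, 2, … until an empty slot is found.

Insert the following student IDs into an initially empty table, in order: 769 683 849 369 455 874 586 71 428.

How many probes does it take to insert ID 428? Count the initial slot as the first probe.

4

769: h=4 => slot 4
683: h=3 => slot 3
849: h=16 => slot 16
369: h=12 => slot 12
455: h=13 => slot 13
874: h=7 => slot 7
586: h=8 => slot 8
71: h=3, probe 3,4,5 => slot 5
428: h=3, probe 3,4,5,6 => slot 6
Table: [∅, ∅, ∅, 683, 769, 71, 428, 874, 586, ∅, ∅, ∅, 369, 455, ∅, ∅, 849]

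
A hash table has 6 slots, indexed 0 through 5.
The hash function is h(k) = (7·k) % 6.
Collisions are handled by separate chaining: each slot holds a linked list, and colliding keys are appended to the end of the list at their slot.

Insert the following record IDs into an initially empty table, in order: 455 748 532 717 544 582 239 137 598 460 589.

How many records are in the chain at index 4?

5

Insert 455: h=5, bucket 5 empty -> new chain.
Insert 748: h=4, bucket 4 empty -> new chain.
Insert 532: h=4, bucket 4 nonempty -> append to chain.
Insert 717: h=3, bucket 3 empty -> new chain.
Insert 544: h=4, bucket 4 nonempty -> append to chain.
Insert 582: h=0, bucket 0 empty -> new chain.
Insert 239: h=5, bucket 5 nonempty -> append to chain.
Insert 137: h=5, bucket 5 nonempty -> append to chain.
Insert 598: h=4, bucket 4 nonempty -> append to chain.
Insert 460: h=4, bucket 4 nonempty -> append to chain.
Insert 589: h=1, bucket 1 empty -> new chain.
Final buckets:
0: 582
1: 589
2: —
3: 717
4: 748 -> 532 -> 544 -> 598 -> 460
5: 455 -> 239 -> 137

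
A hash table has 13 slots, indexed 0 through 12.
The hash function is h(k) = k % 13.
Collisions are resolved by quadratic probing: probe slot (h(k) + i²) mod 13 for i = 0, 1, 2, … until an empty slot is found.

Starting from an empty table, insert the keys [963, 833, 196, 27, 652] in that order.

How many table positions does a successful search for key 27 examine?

4

Insert 963: h=1, slot 1 empty → index 1.
Insert 833: h=1, slot 1 occupied → index 2.
Insert 196: h=1, slots 1,2 occupied → index 5.
Insert 27: h=1, slots 1,2,5 occupied → index 10.
Insert 652: h=2, slot 2 occupied → index 3.
Table: [∅, 963, 833, 652, ∅, 196, ∅, ∅, ∅, ∅, 27, ∅, ∅]
Lookup 27: h=1, probe 1,2,5,10 → found at 10.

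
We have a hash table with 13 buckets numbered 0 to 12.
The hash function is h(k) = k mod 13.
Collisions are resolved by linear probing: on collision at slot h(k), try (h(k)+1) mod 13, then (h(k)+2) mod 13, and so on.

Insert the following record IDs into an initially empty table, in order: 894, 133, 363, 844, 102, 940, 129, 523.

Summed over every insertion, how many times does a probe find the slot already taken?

5

894: h=10 => slot 10
133: h=3 => slot 3
363: h=12 => slot 12
844: h=12, probe 12,0 => slot 0
102: h=11 => slot 11
940: h=4 => slot 4
129: h=12, probe 12,0,1 => slot 1
523: h=3, probe 3,4,5 => slot 5
Table: [844, 129, ∅, 133, 940, 523, ∅, ∅, ∅, ∅, 894, 102, 363]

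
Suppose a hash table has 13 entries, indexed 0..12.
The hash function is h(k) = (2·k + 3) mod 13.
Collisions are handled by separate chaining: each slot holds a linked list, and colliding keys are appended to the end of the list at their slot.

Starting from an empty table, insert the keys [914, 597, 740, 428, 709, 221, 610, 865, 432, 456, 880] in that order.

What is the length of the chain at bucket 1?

4

Insert 914: h=11, bucket 11 empty → new chain.
Insert 597: h=1, bucket 1 empty → new chain.
Insert 740: h=1, bucket 1 nonempty → append to chain.
Insert 428: h=1, bucket 1 nonempty → append to chain.
Insert 709: h=4, bucket 4 empty → new chain.
Insert 221: h=3, bucket 3 empty → new chain.
Insert 610: h=1, bucket 1 nonempty → append to chain.
Insert 865: h=4, bucket 4 nonempty → append to chain.
Insert 432: h=9, bucket 9 empty → new chain.
Insert 456: h=5, bucket 5 empty → new chain.
Insert 880: h=8, bucket 8 empty → new chain.
Final buckets:
0: —
1: 597 -> 740 -> 428 -> 610
2: —
3: 221
4: 709 -> 865
5: 456
6: —
7: —
8: 880
9: 432
10: —
11: 914
12: —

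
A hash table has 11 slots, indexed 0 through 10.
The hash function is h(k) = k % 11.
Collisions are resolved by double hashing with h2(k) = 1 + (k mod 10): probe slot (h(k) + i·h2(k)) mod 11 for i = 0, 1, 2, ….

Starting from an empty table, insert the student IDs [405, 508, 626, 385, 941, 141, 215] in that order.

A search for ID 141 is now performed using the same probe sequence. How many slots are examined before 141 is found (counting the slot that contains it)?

Insert 405: h=9, slot 9 empty -> index 9.
Insert 508: h=2, slot 2 empty -> index 2.
Insert 626: h=10, slot 10 empty -> index 10.
Insert 385: h=0, slot 0 empty -> index 0.
Insert 941: h=6, slot 6 empty -> index 6.
Insert 141: h=9, h2=2, slots 9,0,2 occupied -> index 4.
Insert 215: h=6, h2=6, slot 6 occupied -> index 1.
Table: [385, 215, 508, —, 141, —, 941, —, —, 405, 626]
Lookup 141: h=9, h2=2, probe 9,0,2,4 → found at 4.

4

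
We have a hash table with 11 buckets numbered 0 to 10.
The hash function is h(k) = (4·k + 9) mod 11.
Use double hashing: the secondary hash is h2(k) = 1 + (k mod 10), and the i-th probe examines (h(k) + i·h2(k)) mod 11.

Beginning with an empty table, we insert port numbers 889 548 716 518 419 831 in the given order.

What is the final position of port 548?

10

Insert 889: h=1, slot 1 empty -> index 1.
Insert 548: h=1, h2=9, slot 1 occupied -> index 10.
Insert 716: h=2, slot 2 empty -> index 2.
Insert 518: h=2, h2=9, slot 2 occupied -> index 0.
Insert 419: h=2, h2=10, slots 2,1,0,10 occupied -> index 9.
Insert 831: h=0, h2=2, slots 0,2 occupied -> index 4.
Table: [518, 889, 716, ∅, 831, ∅, ∅, ∅, ∅, 419, 548]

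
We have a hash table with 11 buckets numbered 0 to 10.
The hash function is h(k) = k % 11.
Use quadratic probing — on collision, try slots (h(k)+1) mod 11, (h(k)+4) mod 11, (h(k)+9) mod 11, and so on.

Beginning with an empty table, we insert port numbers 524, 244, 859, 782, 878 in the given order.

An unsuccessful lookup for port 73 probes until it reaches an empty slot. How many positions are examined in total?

2

Insert 524: h=7, slot 7 empty => index 7.
Insert 244: h=2, slot 2 empty => index 2.
Insert 859: h=1, slot 1 empty => index 1.
Insert 782: h=1, slots 1,2 occupied => index 5.
Insert 878: h=9, slot 9 empty => index 9.
Table: [—, 859, 244, —, —, 782, —, 524, —, 878, —]
Lookup 73: h=7, probe 7,8 → slot 8 empty, not found.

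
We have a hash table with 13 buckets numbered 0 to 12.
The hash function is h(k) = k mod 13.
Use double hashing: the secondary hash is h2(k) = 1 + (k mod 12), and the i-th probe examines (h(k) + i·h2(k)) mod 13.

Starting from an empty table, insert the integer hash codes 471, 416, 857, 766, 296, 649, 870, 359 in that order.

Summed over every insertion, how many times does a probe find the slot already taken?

471 hashes to 3; slot 3 is free -> place at 3.
416 hashes to 0; slot 0 is free -> place at 0.
857 hashes to 12; slot 12 is free -> place at 12.
766 hashes to 12, h2=11; 12 taken -> place at 10.
296 hashes to 10, h2=9; 10 taken -> place at 6.
649 hashes to 12, h2=2; 12 taken -> place at 1.
870 hashes to 12, h2=7; 12,6,0 taken -> place at 7.
359 hashes to 8; slot 8 is free -> place at 8.
Table: [416, 649, ., 471, ., ., 296, 870, 359, ., 766, ., 857]

6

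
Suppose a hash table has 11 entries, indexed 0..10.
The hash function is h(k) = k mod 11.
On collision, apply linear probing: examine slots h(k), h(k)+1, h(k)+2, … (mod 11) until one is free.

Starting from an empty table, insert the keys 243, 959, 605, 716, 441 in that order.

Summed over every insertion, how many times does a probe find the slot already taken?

5

243: h=1 → slot 1
959: h=2 → slot 2
605: h=0 → slot 0
716: h=1, probe 1,2,3 → slot 3
441: h=1, probe 1,2,3,4 → slot 4
Table: [605, 243, 959, 716, 441, ∅, ∅, ∅, ∅, ∅, ∅]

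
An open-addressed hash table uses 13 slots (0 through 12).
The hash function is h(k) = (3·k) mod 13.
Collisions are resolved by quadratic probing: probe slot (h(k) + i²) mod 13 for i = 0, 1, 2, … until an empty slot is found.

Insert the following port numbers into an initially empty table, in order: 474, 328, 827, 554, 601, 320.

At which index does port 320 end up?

2

474: h=5 -> slot 5
328: h=9 -> slot 9
827: h=11 -> slot 11
554: h=11, probe 11,12 -> slot 12
601: h=9, probe 9,10 -> slot 10
320: h=11, probe 11,12,2 -> slot 2
Table: [_, _, 320, _, _, 474, _, _, _, 328, 601, 827, 554]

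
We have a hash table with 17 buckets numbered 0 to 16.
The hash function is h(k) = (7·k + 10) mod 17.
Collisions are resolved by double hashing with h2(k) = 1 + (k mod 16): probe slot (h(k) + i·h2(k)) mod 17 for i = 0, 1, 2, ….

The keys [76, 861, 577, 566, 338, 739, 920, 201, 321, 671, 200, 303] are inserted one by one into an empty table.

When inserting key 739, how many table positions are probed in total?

76: h=15 => slot 15
861: h=2 => slot 2
577: h=3 => slot 3
566: h=11 => slot 11
338: h=13 => slot 13
739: h=15, h2=4, probe 15,2,6 => slot 6
920: h=7 => slot 7
201: h=6, h2=10, probe 6,16 => slot 16
321: h=13, h2=2, probe 13,15,0 => slot 0
671: h=15, h2=16, probe 15,14 => slot 14
200: h=16, h2=9, probe 16,8 => slot 8
303: h=6, h2=16, probe 6,5 => slot 5
Table: [321, ., 861, 577, ., 303, 739, 920, 200, ., ., 566, ., 338, 671, 76, 201]

3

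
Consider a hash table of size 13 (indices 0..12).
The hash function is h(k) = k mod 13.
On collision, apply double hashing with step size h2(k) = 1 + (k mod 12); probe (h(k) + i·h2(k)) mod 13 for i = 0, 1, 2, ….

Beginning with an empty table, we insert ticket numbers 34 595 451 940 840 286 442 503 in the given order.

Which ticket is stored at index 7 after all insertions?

34: h=8 -> slot 8
595: h=10 -> slot 10
451: h=9 -> slot 9
940: h=4 -> slot 4
840: h=8, h2=1, probe 8,9,10,11 -> slot 11
286: h=0 -> slot 0
442: h=0, h2=11, probe 0,11,9,7 -> slot 7
503: h=9, h2=12, probe 9,8,7,6 -> slot 6
Table: [286, -, -, -, 940, -, 503, 442, 34, 451, 595, 840, -]

442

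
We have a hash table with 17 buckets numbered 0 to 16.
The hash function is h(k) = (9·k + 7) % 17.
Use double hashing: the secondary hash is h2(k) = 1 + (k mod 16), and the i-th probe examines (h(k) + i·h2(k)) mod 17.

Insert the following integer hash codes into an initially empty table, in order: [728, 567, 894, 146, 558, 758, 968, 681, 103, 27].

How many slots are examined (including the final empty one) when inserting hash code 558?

4

Insert 728: h=14, slot 14 empty -> index 14.
Insert 567: h=10, slot 10 empty -> index 10.
Insert 894: h=12, slot 12 empty -> index 12.
Insert 146: h=12, h2=3, slot 12 occupied -> index 15.
Insert 558: h=14, h2=15, slots 14,12,10 occupied -> index 8.
Insert 758: h=12, h2=7, slot 12 occupied -> index 2.
Insert 968: h=15, h2=9, slot 15 occupied -> index 7.
Insert 681: h=16, slot 16 empty -> index 16.
Insert 103: h=16, h2=8, slots 16,7,15 occupied -> index 6.
Insert 27: h=12, h2=12, slots 12,7,2,14 occupied -> index 9.
Table: [—, —, 758, —, —, —, 103, 968, 558, 27, 567, —, 894, —, 728, 146, 681]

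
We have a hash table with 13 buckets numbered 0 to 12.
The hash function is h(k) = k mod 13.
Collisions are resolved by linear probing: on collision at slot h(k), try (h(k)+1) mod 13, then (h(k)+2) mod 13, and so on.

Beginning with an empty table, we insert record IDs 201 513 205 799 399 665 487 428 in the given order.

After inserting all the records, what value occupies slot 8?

799

201: h=6 => slot 6
513: h=6, probe 6,7 => slot 7
205: h=10 => slot 10
799: h=6, probe 6,7,8 => slot 8
399: h=9 => slot 9
665: h=2 => slot 2
487: h=6, probe 6,7,8,9,10,11 => slot 11
428: h=12 => slot 12
Table: [-, -, 665, -, -, -, 201, 513, 799, 399, 205, 487, 428]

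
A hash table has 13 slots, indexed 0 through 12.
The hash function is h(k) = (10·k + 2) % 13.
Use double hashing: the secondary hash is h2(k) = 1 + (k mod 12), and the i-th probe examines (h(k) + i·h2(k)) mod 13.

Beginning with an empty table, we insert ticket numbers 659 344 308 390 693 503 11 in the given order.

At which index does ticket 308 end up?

6

659: h=1 => slot 1
344: h=10 => slot 10
308: h=1, h2=9, probe 1,10,6 => slot 6
390: h=2 => slot 2
693: h=3 => slot 3
503: h=1, h2=12, probe 1,0 => slot 0
11: h=8 => slot 8
Table: [503, 659, 390, 693, _, _, 308, _, 11, _, 344, _, _]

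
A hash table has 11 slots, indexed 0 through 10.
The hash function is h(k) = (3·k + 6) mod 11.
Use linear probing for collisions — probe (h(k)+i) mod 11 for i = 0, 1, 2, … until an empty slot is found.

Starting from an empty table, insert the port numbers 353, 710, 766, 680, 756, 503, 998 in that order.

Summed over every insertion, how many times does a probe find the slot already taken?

Insert 353: h=9, slot 9 empty => index 9.
Insert 710: h=2, slot 2 empty => index 2.
Insert 766: h=5, slot 5 empty => index 5.
Insert 680: h=0, slot 0 empty => index 0.
Insert 756: h=8, slot 8 empty => index 8.
Insert 503: h=8, slots 8,9 occupied => index 10.
Insert 998: h=8, slots 8,9,10,0 occupied => index 1.
Table: [680, 998, 710, ., ., 766, ., ., 756, 353, 503]

6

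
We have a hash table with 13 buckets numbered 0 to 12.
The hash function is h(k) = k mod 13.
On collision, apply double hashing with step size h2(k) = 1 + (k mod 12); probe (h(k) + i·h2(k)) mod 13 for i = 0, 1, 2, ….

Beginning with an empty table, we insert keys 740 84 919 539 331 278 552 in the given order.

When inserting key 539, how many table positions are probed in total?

740 hashes to 12; slot 12 is free => place at 12.
84 hashes to 6; slot 6 is free => place at 6.
919 hashes to 9; slot 9 is free => place at 9.
539 hashes to 6, h2=12; 6 taken => place at 5.
331 hashes to 6, h2=8; 6 taken => place at 1.
278 hashes to 5, h2=3; 5 taken => place at 8.
552 hashes to 6, h2=1; 6 taken => place at 7.
Table: [., 331, ., ., ., 539, 84, 552, 278, 919, ., ., 740]

2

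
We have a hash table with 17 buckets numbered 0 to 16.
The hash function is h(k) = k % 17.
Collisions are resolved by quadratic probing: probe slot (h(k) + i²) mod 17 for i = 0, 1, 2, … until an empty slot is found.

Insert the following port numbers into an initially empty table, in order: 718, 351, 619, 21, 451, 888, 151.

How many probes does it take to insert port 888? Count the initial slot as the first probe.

718: h=4 -> slot 4
351: h=11 -> slot 11
619: h=7 -> slot 7
21: h=4, probe 4,5 -> slot 5
451: h=9 -> slot 9
888: h=4, probe 4,5,8 -> slot 8
151: h=15 -> slot 15
Table: [_, _, _, _, 718, 21, _, 619, 888, 451, _, 351, _, _, _, 151, _]

3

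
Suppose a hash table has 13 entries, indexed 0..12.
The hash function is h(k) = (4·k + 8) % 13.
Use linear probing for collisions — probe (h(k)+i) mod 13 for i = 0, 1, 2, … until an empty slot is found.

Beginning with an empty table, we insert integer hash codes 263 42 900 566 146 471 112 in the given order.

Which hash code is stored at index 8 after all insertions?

Insert 263: h=7, slot 7 empty → index 7.
Insert 42: h=7, slot 7 occupied → index 8.
Insert 900: h=7, slots 7,8 occupied → index 9.
Insert 566: h=10, slot 10 empty → index 10.
Insert 146: h=7, slots 7,8,9,10 occupied → index 11.
Insert 471: h=7, slots 7,8,9,10,11 occupied → index 12.
Insert 112: h=1, slot 1 empty → index 1.
Table: [—, 112, —, —, —, —, —, 263, 42, 900, 566, 146, 471]

42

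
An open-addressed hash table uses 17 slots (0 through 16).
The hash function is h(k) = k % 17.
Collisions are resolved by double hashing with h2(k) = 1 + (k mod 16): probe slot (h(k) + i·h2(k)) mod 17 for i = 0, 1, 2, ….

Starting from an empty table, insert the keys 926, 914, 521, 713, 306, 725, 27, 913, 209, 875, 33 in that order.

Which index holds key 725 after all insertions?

6

926 hashes to 8; slot 8 is free -> place at 8.
914 hashes to 13; slot 13 is free -> place at 13.
521 hashes to 11; slot 11 is free -> place at 11.
713 hashes to 16; slot 16 is free -> place at 16.
306 hashes to 0; slot 0 is free -> place at 0.
725 hashes to 11, h2=6; 11,0 taken -> place at 6.
27 hashes to 10; slot 10 is free -> place at 10.
913 hashes to 12; slot 12 is free -> place at 12.
209 hashes to 5; slot 5 is free -> place at 5.
875 hashes to 8, h2=12; 8 taken -> place at 3.
33 hashes to 16, h2=2; 16 taken -> place at 1.
Table: [306, 33, ∅, 875, ∅, 209, 725, ∅, 926, ∅, 27, 521, 913, 914, ∅, ∅, 713]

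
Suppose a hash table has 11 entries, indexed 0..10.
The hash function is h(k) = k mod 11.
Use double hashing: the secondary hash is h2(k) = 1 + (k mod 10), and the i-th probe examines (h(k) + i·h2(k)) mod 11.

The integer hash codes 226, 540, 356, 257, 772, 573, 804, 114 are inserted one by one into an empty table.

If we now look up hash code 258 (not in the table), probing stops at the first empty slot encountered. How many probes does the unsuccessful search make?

4

Insert 226: h=6, slot 6 empty => index 6.
Insert 540: h=1, slot 1 empty => index 1.
Insert 356: h=4, slot 4 empty => index 4.
Insert 257: h=4, h2=8, slots 4,1 occupied => index 9.
Insert 772: h=2, slot 2 empty => index 2.
Insert 573: h=1, h2=4, slot 1 occupied => index 5.
Insert 804: h=1, h2=5, slots 1,6 occupied => index 0.
Insert 114: h=4, h2=5, slots 4,9 occupied => index 3.
Table: [804, 540, 772, 114, 356, 573, 226, —, —, 257, —]
Lookup 258: h=5, h2=9, probe 5,3,1,10 → slot 10 empty, not found.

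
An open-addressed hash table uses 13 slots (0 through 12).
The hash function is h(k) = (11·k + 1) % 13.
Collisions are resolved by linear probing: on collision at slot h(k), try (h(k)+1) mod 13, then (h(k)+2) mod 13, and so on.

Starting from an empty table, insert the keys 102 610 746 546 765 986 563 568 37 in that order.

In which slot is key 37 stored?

102: h=5 => slot 5
610: h=3 => slot 3
746: h=4 => slot 4
546: h=1 => slot 1
765: h=5, probe 5,6 => slot 6
986: h=5, probe 5,6,7 => slot 7
563: h=6, probe 6,7,8 => slot 8
568: h=9 => slot 9
37: h=5, probe 5,6,7,8,9,10 => slot 10
Table: [_, 546, _, 610, 746, 102, 765, 986, 563, 568, 37, _, _]

10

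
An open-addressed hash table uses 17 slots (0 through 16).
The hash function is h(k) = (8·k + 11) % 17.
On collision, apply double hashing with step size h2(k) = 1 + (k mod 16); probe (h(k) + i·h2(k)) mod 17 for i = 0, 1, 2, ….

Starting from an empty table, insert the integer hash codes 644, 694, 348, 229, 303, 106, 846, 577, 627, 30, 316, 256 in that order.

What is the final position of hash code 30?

1

Insert 644: h=12, slot 12 empty -> index 12.
Insert 694: h=4, slot 4 empty -> index 4.
Insert 348: h=7, slot 7 empty -> index 7.
Insert 229: h=7, h2=6, slot 7 occupied -> index 13.
Insert 303: h=4, h2=16, slot 4 occupied -> index 3.
Insert 106: h=9, slot 9 empty -> index 9.
Insert 846: h=13, h2=15, slot 13 occupied -> index 11.
Insert 577: h=3, h2=2, slot 3 occupied -> index 5.
Insert 627: h=12, h2=4, slot 12 occupied -> index 16.
Insert 30: h=13, h2=15, slots 13,11,9,7,5,3 occupied -> index 1.
Insert 316: h=6, slot 6 empty -> index 6.
Insert 256: h=2, slot 2 empty -> index 2.
Table: [∅, 30, 256, 303, 694, 577, 316, 348, ∅, 106, ∅, 846, 644, 229, ∅, ∅, 627]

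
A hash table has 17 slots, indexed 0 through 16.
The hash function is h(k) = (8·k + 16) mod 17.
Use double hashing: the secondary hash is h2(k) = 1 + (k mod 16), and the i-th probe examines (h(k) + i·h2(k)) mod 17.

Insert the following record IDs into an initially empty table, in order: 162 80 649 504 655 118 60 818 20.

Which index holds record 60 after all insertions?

162: h=3 → slot 3
80: h=10 → slot 10
649: h=6 → slot 6
504: h=2 → slot 2
655: h=3, h2=16, probe 3,2,1 → slot 1
118: h=8 → slot 8
60: h=3, h2=13, probe 3,16 → slot 16
818: h=15 → slot 15
20: h=6, h2=5, probe 6,11 → slot 11
Table: [-, 655, 504, 162, -, -, 649, -, 118, -, 80, 20, -, -, -, 818, 60]

16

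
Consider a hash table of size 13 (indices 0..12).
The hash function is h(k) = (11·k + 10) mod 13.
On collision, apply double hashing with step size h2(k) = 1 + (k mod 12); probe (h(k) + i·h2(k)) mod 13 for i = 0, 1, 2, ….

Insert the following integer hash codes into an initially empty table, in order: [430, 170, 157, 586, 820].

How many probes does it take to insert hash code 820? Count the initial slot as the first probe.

430 hashes to 8; slot 8 is free -> place at 8.
170 hashes to 8, h2=3; 8 taken -> place at 11.
157 hashes to 8, h2=2; 8 taken -> place at 10.
586 hashes to 8, h2=11; 8 taken -> place at 6.
820 hashes to 8, h2=5; 8 taken -> place at 0.
Table: [820, ∅, ∅, ∅, ∅, ∅, 586, ∅, 430, ∅, 157, 170, ∅]

2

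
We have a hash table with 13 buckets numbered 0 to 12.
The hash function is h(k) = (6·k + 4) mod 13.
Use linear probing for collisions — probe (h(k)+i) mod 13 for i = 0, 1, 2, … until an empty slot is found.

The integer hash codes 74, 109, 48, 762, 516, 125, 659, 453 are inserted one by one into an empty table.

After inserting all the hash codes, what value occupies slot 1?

74 hashes to 6; slot 6 is free → place at 6.
109 hashes to 8; slot 8 is free → place at 8.
48 hashes to 6; 6 taken → place at 7.
762 hashes to 0; slot 0 is free → place at 0.
516 hashes to 6; 6,7,8 taken → place at 9.
125 hashes to 0; 0 taken → place at 1.
659 hashes to 6; 6,7,8,9 taken → place at 10.
453 hashes to 5; slot 5 is free → place at 5.
Table: [762, 125, -, -, -, 453, 74, 48, 109, 516, 659, -, -]

125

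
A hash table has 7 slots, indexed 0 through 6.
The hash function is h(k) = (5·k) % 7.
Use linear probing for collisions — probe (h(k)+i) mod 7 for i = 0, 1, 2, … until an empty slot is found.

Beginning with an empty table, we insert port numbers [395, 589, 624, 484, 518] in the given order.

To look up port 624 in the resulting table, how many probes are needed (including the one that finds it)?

2

Insert 395: h=1, slot 1 empty => index 1.
Insert 589: h=5, slot 5 empty => index 5.
Insert 624: h=5, slot 5 occupied => index 6.
Insert 484: h=5, slots 5,6 occupied => index 0.
Insert 518: h=0, slots 0,1 occupied => index 2.
Table: [484, 395, 518, _, _, 589, 624]
Lookup 624: h=5, probe 5,6 → found at 6.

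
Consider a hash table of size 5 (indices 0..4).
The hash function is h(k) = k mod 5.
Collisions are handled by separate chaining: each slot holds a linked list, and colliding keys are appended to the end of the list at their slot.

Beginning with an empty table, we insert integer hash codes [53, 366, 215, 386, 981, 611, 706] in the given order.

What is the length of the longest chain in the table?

5

Insert 53: h=3, bucket 3 empty → new chain.
Insert 366: h=1, bucket 1 empty → new chain.
Insert 215: h=0, bucket 0 empty → new chain.
Insert 386: h=1, bucket 1 nonempty → append to chain.
Insert 981: h=1, bucket 1 nonempty → append to chain.
Insert 611: h=1, bucket 1 nonempty → append to chain.
Insert 706: h=1, bucket 1 nonempty → append to chain.
Final buckets:
0: 215
1: 366 -> 386 -> 981 -> 611 -> 706
2: —
3: 53
4: —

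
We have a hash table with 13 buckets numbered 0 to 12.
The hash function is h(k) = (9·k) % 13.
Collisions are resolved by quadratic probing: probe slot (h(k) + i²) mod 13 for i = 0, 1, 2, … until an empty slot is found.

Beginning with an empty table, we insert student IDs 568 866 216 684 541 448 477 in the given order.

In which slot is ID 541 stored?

568 hashes to 3; slot 3 is free → place at 3.
866 hashes to 7; slot 7 is free → place at 7.
216 hashes to 7; 7 taken → place at 8.
684 hashes to 7; 7,8 taken → place at 11.
541 hashes to 7; 7,8,11,3 taken → place at 10.
448 hashes to 2; slot 2 is free → place at 2.
477 hashes to 3; 3 taken → place at 4.
Table: [—, —, 448, 568, 477, —, —, 866, 216, —, 541, 684, —]

10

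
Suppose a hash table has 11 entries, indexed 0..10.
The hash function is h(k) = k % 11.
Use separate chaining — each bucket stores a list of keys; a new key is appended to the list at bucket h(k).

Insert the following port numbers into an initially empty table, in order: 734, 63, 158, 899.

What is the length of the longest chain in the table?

3

734 → bucket 8
63 → bucket 8 (collision)
158 → bucket 4
899 → bucket 8 (collision)
Final buckets:
0: —
1: —
2: —
3: —
4: 158
5: —
6: —
7: —
8: 734 -> 63 -> 899
9: —
10: —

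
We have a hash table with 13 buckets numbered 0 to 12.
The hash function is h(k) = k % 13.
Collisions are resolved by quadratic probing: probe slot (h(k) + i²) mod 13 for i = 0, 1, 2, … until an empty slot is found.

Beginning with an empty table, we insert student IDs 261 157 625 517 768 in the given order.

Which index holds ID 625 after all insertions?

Insert 261: h=1, slot 1 empty => index 1.
Insert 157: h=1, slot 1 occupied => index 2.
Insert 625: h=1, slots 1,2 occupied => index 5.
Insert 517: h=10, slot 10 empty => index 10.
Insert 768: h=1, slots 1,2,5,10 occupied => index 4.
Table: [., 261, 157, ., 768, 625, ., ., ., ., 517, ., .]

5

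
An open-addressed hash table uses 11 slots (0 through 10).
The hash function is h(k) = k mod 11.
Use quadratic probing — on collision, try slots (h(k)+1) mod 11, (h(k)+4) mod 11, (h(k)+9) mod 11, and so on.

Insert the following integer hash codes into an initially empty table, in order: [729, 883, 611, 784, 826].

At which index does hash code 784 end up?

7

729 hashes to 3; slot 3 is free -> place at 3.
883 hashes to 3; 3 taken -> place at 4.
611 hashes to 6; slot 6 is free -> place at 6.
784 hashes to 3; 3,4 taken -> place at 7.
826 hashes to 1; slot 1 is free -> place at 1.
Table: [∅, 826, ∅, 729, 883, ∅, 611, 784, ∅, ∅, ∅]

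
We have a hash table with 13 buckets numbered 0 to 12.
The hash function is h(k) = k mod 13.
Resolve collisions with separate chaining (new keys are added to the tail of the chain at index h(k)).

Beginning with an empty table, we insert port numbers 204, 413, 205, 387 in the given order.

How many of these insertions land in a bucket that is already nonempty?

Insert 204: h=9, bucket 9 empty -> new chain.
Insert 413: h=10, bucket 10 empty -> new chain.
Insert 205: h=10, bucket 10 nonempty -> append to chain.
Insert 387: h=10, bucket 10 nonempty -> append to chain.
Final buckets:
0: —
1: —
2: —
3: —
4: —
5: —
6: —
7: —
8: —
9: 204
10: 413 -> 205 -> 387
11: —
12: —

2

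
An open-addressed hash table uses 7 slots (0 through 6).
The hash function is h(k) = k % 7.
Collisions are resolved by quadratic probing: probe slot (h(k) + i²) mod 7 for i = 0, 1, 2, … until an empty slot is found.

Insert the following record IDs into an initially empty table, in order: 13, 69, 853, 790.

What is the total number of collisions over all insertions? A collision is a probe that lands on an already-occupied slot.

6

13: h=6 => slot 6
69: h=6, probe 6,0 => slot 0
853: h=6, probe 6,0,3 => slot 3
790: h=6, probe 6,0,3,1 => slot 1
Table: [69, 790, _, 853, _, _, 13]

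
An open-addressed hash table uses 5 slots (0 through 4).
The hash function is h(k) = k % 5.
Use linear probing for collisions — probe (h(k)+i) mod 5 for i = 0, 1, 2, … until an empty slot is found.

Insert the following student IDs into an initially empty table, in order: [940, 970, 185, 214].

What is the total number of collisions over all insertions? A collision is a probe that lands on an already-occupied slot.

3

940: h=0 -> slot 0
970: h=0, probe 0,1 -> slot 1
185: h=0, probe 0,1,2 -> slot 2
214: h=4 -> slot 4
Table: [940, 970, 185, ∅, 214]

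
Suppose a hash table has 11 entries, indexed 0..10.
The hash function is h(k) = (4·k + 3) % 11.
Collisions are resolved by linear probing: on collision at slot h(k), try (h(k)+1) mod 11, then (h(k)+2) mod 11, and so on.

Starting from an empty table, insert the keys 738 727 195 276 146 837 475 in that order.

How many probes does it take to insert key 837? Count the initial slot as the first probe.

Insert 738: h=7, slot 7 empty -> index 7.
Insert 727: h=7, slot 7 occupied -> index 8.
Insert 195: h=2, slot 2 empty -> index 2.
Insert 276: h=7, slots 7,8 occupied -> index 9.
Insert 146: h=4, slot 4 empty -> index 4.
Insert 837: h=7, slots 7,8,9 occupied -> index 10.
Insert 475: h=0, slot 0 empty -> index 0.
Table: [475, ., 195, ., 146, ., ., 738, 727, 276, 837]

4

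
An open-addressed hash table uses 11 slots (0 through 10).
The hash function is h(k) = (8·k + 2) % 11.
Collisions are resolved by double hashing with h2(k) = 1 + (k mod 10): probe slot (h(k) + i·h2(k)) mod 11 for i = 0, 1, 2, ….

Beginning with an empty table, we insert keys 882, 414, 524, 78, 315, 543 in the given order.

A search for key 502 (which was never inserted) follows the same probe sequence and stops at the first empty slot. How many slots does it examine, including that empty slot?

882 hashes to 7; slot 7 is free => place at 7.
414 hashes to 3; slot 3 is free => place at 3.
524 hashes to 3, h2=5; 3 taken => place at 8.
78 hashes to 10; slot 10 is free => place at 10.
315 hashes to 3, h2=6; 3 taken => place at 9.
543 hashes to 1; slot 1 is free => place at 1.
Table: [-, 543, -, 414, -, -, -, 882, 524, 315, 78]
Lookup 502: h=3, h2=3, probe 3,6 → slot 6 empty, not found.

2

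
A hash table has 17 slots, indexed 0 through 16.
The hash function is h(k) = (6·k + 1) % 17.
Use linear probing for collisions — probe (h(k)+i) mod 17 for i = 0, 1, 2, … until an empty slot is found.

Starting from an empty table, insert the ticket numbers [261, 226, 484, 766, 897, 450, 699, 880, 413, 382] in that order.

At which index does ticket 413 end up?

0

261 hashes to 3; slot 3 is free → place at 3.
226 hashes to 14; slot 14 is free → place at 14.
484 hashes to 15; slot 15 is free → place at 15.
766 hashes to 7; slot 7 is free → place at 7.
897 hashes to 11; slot 11 is free → place at 11.
450 hashes to 15; 15 taken → place at 16.
699 hashes to 13; slot 13 is free → place at 13.
880 hashes to 11; 11 taken → place at 12.
413 hashes to 14; 14,15,16 taken → place at 0.
382 hashes to 15; 15,16,0 taken → place at 1.
Table: [413, 382, ∅, 261, ∅, ∅, ∅, 766, ∅, ∅, ∅, 897, 880, 699, 226, 484, 450]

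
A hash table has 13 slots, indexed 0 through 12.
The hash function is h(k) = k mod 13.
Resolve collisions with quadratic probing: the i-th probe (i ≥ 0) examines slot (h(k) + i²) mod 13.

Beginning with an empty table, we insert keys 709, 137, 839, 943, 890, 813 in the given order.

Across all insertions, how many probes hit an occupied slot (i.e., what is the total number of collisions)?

Insert 709: h=7, slot 7 empty => index 7.
Insert 137: h=7, slot 7 occupied => index 8.
Insert 839: h=7, slots 7,8 occupied => index 11.
Insert 943: h=7, slots 7,8,11 occupied => index 3.
Insert 890: h=6, slot 6 empty => index 6.
Insert 813: h=7, slots 7,8,11,3 occupied => index 10.
Table: [∅, ∅, ∅, 943, ∅, ∅, 890, 709, 137, ∅, 813, 839, ∅]

10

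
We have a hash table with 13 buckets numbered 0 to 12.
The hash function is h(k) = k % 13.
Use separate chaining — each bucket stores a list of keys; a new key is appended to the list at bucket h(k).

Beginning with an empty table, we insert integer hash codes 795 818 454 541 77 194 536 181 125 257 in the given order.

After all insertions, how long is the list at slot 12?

5

Insert 795: h=2, bucket 2 empty -> new chain.
Insert 818: h=12, bucket 12 empty -> new chain.
Insert 454: h=12, bucket 12 nonempty -> append to chain.
Insert 541: h=8, bucket 8 empty -> new chain.
Insert 77: h=12, bucket 12 nonempty -> append to chain.
Insert 194: h=12, bucket 12 nonempty -> append to chain.
Insert 536: h=3, bucket 3 empty -> new chain.
Insert 181: h=12, bucket 12 nonempty -> append to chain.
Insert 125: h=8, bucket 8 nonempty -> append to chain.
Insert 257: h=10, bucket 10 empty -> new chain.
Final buckets:
0: -
1: -
2: 795
3: 536
4: -
5: -
6: -
7: -
8: 541 -> 125
9: -
10: 257
11: -
12: 818 -> 454 -> 77 -> 194 -> 181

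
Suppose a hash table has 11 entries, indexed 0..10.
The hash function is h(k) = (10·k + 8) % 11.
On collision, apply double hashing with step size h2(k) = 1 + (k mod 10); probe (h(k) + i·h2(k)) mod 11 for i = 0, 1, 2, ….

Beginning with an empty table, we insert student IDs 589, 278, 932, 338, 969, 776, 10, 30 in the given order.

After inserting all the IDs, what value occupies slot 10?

Insert 589: h=2, slot 2 empty → index 2.
Insert 278: h=5, slot 5 empty → index 5.
Insert 932: h=0, slot 0 empty → index 0.
Insert 338: h=0, h2=9, slot 0 occupied → index 9.
Insert 969: h=7, slot 7 empty → index 7.
Insert 776: h=2, h2=7, slots 2,9,5 occupied → index 1.
Insert 10: h=9, h2=1, slot 9 occupied → index 10.
Insert 30: h=0, h2=1, slots 0,1,2 occupied → index 3.
Table: [932, 776, 589, 30, _, 278, _, 969, _, 338, 10]

10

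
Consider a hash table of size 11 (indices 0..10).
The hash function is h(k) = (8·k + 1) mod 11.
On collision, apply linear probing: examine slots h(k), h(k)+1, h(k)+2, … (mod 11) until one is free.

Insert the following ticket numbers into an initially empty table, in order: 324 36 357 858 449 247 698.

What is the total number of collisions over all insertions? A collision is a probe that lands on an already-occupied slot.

324: h=8 => slot 8
36: h=3 => slot 3
357: h=8, probe 8,9 => slot 9
858: h=1 => slot 1
449: h=7 => slot 7
247: h=8, probe 8,9,10 => slot 10
698: h=8, probe 8,9,10,0 => slot 0
Table: [698, 858, ., 36, ., ., ., 449, 324, 357, 247]

6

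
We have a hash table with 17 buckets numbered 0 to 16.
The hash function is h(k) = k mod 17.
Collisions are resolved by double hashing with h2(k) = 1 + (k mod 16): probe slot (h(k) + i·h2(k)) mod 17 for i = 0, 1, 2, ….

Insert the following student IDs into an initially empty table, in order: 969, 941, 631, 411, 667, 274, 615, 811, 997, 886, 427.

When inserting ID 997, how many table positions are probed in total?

969 hashes to 0; slot 0 is free => place at 0.
941 hashes to 6; slot 6 is free => place at 6.
631 hashes to 2; slot 2 is free => place at 2.
411 hashes to 3; slot 3 is free => place at 3.
667 hashes to 4; slot 4 is free => place at 4.
274 hashes to 2, h2=3; 2 taken => place at 5.
615 hashes to 3, h2=8; 3 taken => place at 11.
811 hashes to 12; slot 12 is free => place at 12.
997 hashes to 11, h2=6; 11,0,6,12 taken => place at 1.
886 hashes to 2, h2=7; 2 taken => place at 9.
427 hashes to 2, h2=12; 2 taken => place at 14.
Table: [969, 997, 631, 411, 667, 274, 941, _, _, 886, _, 615, 811, _, 427, _, _]

5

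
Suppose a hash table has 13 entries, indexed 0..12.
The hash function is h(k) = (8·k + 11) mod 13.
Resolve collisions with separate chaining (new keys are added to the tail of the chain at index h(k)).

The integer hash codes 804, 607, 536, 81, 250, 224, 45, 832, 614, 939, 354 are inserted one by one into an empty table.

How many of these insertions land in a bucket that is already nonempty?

Insert 804: h=8, bucket 8 empty -> new chain.
Insert 607: h=5, bucket 5 empty -> new chain.
Insert 536: h=9, bucket 9 empty -> new chain.
Insert 81: h=9, bucket 9 nonempty -> append to chain.
Insert 250: h=9, bucket 9 nonempty -> append to chain.
Insert 224: h=9, bucket 9 nonempty -> append to chain.
Insert 45: h=7, bucket 7 empty -> new chain.
Insert 832: h=11, bucket 11 empty -> new chain.
Insert 614: h=9, bucket 9 nonempty -> append to chain.
Insert 939: h=9, bucket 9 nonempty -> append to chain.
Insert 354: h=9, bucket 9 nonempty -> append to chain.
Final buckets:
0: .
1: .
2: .
3: .
4: .
5: 607
6: .
7: 45
8: 804
9: 536 -> 81 -> 250 -> 224 -> 614 -> 939 -> 354
10: .
11: 832
12: .

6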